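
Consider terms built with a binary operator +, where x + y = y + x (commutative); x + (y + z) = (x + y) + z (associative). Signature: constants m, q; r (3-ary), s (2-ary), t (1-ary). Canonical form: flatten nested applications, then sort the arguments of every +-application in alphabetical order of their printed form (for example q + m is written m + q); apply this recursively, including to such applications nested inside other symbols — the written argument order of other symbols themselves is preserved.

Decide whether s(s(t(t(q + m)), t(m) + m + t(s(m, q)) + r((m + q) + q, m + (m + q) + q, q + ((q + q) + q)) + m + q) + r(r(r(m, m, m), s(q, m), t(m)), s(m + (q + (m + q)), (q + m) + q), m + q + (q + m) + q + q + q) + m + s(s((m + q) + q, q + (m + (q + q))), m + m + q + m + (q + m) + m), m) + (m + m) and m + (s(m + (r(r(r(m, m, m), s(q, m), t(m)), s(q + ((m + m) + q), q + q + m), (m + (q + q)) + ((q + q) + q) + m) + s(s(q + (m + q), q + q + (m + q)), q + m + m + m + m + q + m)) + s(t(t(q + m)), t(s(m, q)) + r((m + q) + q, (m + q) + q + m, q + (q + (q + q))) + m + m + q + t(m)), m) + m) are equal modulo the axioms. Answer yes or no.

Left:  s(s(t(t(q + m)), t(m) + m + t(s(m, q)) + r((m + q) + q, m + (m + q) + q, q + ((q + q) + q)) + m + q) + r(r(r(m, m, m), s(q, m), t(m)), s(m + (q + (m + q)), (q + m) + q), m + q + (q + m) + q + q + q) + m + s(s((m + q) + q, q + (m + (q + q))), m + m + q + m + (q + m) + m), m) + (m + m)
  Un-nest:  s(s(t(t(q + m)), t(m) + m + t(s(m, q)) + r((m + q) + q, m + (m + q) + q, q + ((q + q) + q)) + m + q) + r(r(r(m, m, m), s(q, m), t(m)), s(m + (q + (m + q)), (q + m) + q), m + q + (q + m) + q + q + q) + m + s(s((m + q) + q, q + (m + (q + q))), m + m + q + m + (q + m) + m), m) + m + m
  Inside:  s(s(t(t(q + m)), t(m) + m + t(s(m, q)) + r((m + q) + q, m + (m + q) + q, q + ((q + q) + q)) + m + q) + r(r(r(m, m, m), s(q, m), t(m)), s(m + (q + (m + q)), (q + m) + q), m + q + (q + m) + q + q + q) + m + s(s((m + q) + q, q + (m + (q + q))), m + m + q + m + (q + m) + m), m)  →  s(m + r(r(r(m, m, m), s(q, m), t(m)), s(m + m + q + q, m + q + q), m + m + q + q + q + q + q) + s(s(m + q + q, m + q + q + q), m + m + m + m + m + q + q) + s(t(t(m + q)), m + m + q + r(m + q + q, m + m + q + q, q + q + q + q) + t(m) + t(s(m, q))), m)
  Order the arguments:  m + m + s(m + r(r(r(m, m, m), s(q, m), t(m)), s(m + m + q + q, m + q + q), m + m + q + q + q + q + q) + s(s(m + q + q, m + q + q + q), m + m + m + m + m + q + q) + s(t(t(m + q)), m + m + q + r(m + q + q, m + m + q + q, q + q + q + q) + t(m) + t(s(m, q))), m)
Right:  m + (s(m + (r(r(r(m, m, m), s(q, m), t(m)), s(q + ((m + m) + q), q + q + m), (m + (q + q)) + ((q + q) + q) + m) + s(s(q + (m + q), q + q + (m + q)), q + m + m + m + m + q + m)) + s(t(t(q + m)), t(s(m, q)) + r((m + q) + q, (m + q) + q + m, q + (q + (q + q))) + m + m + q + t(m)), m) + m)
  Un-nest:  m + s(m + (r(r(r(m, m, m), s(q, m), t(m)), s(q + ((m + m) + q), q + q + m), (m + (q + q)) + ((q + q) + q) + m) + s(s(q + (m + q), q + q + (m + q)), q + m + m + m + m + q + m)) + s(t(t(q + m)), t(s(m, q)) + r((m + q) + q, (m + q) + q + m, q + (q + (q + q))) + m + m + q + t(m)), m) + m
  Canonicalize subterm:  s(m + (r(r(r(m, m, m), s(q, m), t(m)), s(q + ((m + m) + q), q + q + m), (m + (q + q)) + ((q + q) + q) + m) + s(s(q + (m + q), q + q + (m + q)), q + m + m + m + m + q + m)) + s(t(t(q + m)), t(s(m, q)) + r((m + q) + q, (m + q) + q + m, q + (q + (q + q))) + m + m + q + t(m)), m)  →  s(m + r(r(r(m, m, m), s(q, m), t(m)), s(m + m + q + q, m + q + q), m + m + q + q + q + q + q) + s(s(m + q + q, m + q + q + q), m + m + m + m + m + q + q) + s(t(t(m + q)), m + m + q + r(m + q + q, m + m + q + q, q + q + q + q) + t(m) + t(s(m, q))), m)
  Sort arguments:  m + m + s(m + r(r(r(m, m, m), s(q, m), t(m)), s(m + m + q + q, m + q + q), m + m + q + q + q + q + q) + s(s(m + q + q, m + q + q + q), m + m + m + m + m + q + q) + s(t(t(m + q)), m + m + q + r(m + q + q, m + m + q + q, q + q + q + q) + t(m) + t(s(m, q))), m)

Answer: yes — both canonical forms are m + m + s(m + r(r(r(m, m, m), s(q, m), t(m)), s(m + m + q + q, m + q + q), m + m + q + q + q + q + q) + s(s(m + q + q, m + q + q + q), m + m + m + m + m + q + q) + s(t(t(m + q)), m + m + q + r(m + q + q, m + m + q + q, q + q + q + q) + t(m) + t(s(m, q))), m)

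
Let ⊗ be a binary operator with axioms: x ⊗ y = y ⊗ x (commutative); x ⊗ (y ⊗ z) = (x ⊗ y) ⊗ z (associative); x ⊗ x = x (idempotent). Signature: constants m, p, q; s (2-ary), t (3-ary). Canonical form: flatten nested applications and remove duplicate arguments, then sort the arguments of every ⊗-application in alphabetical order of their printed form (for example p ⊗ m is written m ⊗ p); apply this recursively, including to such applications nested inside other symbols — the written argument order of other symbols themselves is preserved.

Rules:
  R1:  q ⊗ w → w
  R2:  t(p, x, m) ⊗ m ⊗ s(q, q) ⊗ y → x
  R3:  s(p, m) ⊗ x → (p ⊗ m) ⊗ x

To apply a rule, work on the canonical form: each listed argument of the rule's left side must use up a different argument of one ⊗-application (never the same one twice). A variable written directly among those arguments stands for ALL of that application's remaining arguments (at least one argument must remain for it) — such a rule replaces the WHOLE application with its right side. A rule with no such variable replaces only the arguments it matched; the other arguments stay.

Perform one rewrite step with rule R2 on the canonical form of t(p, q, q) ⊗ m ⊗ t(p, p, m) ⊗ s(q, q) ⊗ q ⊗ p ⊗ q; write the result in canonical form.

Canonical form:  m ⊗ p ⊗ q ⊗ s(q, q) ⊗ t(p, p, m) ⊗ t(p, q, q)
Apply R2:  consuming m, s(q, q), t(p, p, m);  x := p, y := p ⊗ q ⊗ t(p, q, q)
The extension variable absorbs all remaining arguments, so the whole application is rewritten.
Giving:  p

Answer: p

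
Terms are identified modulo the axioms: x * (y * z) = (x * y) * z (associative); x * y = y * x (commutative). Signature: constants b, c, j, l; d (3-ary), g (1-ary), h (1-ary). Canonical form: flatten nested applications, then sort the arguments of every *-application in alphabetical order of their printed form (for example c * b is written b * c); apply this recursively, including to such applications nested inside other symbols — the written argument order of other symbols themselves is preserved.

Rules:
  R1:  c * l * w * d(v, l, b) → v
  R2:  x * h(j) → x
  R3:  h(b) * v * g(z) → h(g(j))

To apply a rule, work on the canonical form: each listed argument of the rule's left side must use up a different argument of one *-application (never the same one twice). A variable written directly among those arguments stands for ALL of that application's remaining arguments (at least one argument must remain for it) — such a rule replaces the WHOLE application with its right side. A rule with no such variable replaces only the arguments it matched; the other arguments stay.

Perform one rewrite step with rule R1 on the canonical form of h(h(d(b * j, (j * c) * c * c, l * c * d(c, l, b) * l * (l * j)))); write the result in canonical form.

Canonical form:  h(h(d(b * j, c * c * c * j, c * d(c, l, b) * j * l * l * l)))
R1 matches:  uses c, d(c, l, b), l;  v := c, w := j * l * l
Every leftover argument binds to the variable; the entire application is replaced.
New term:  h(h(d(b * j, c * c * c * j, c)))

Answer: h(h(d(b * j, c * c * c * j, c)))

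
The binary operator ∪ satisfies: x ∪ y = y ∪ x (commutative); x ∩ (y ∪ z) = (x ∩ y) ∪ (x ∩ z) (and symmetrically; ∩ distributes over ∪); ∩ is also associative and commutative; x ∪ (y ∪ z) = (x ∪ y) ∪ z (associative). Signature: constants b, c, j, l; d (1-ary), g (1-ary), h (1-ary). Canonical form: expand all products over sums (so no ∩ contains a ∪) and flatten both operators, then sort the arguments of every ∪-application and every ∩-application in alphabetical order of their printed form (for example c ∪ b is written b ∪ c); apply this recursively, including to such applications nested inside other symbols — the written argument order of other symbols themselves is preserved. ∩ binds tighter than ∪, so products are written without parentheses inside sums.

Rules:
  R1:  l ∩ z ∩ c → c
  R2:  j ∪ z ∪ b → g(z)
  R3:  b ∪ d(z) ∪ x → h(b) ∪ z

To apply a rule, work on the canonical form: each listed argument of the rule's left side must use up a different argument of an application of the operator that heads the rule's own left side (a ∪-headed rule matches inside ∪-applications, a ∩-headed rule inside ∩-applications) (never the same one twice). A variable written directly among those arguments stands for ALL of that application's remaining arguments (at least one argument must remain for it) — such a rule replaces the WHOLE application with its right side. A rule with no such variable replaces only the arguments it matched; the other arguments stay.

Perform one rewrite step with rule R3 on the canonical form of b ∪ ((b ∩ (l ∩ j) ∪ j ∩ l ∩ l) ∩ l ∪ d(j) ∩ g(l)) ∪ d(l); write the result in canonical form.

Answer: h(b) ∪ l

Derivation:
Canonical form:  b ∪ b ∩ j ∩ l ∩ l ∪ d(j) ∩ g(l) ∪ d(l) ∪ j ∩ l ∩ l ∩ l
Apply R3:  consuming b, d(l);  x := b ∩ j ∩ l ∩ l ∪ d(j) ∩ g(l) ∪ j ∩ l ∩ l ∩ l, z := l
The variable takes the whole remainder — replace the entire application.
New term:  h(b) ∪ l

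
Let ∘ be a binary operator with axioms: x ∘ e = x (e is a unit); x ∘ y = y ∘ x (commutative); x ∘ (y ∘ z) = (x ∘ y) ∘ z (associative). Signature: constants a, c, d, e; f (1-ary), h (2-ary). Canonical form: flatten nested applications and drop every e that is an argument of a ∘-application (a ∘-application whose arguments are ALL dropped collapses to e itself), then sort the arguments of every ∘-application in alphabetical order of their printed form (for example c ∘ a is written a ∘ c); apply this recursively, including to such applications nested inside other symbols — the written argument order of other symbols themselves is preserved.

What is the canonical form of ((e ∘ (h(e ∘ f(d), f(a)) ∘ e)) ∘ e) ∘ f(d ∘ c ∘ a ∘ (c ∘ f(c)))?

Un-nest:  e ∘ h(e ∘ f(d), f(a)) ∘ e ∘ e ∘ f(d ∘ c ∘ a ∘ (c ∘ f(c)))
Canonicalize subterm:  h(e ∘ f(d), f(a))  →  h(f(d), f(a))
Simplify inside:  f(d ∘ c ∘ a ∘ (c ∘ f(c)))  →  f(a ∘ c ∘ c ∘ d ∘ f(c))
Unit:  drop e (×3)
Sort arguments:  f(a ∘ c ∘ c ∘ d ∘ f(c)) ∘ h(f(d), f(a))

Answer: f(a ∘ c ∘ c ∘ d ∘ f(c)) ∘ h(f(d), f(a))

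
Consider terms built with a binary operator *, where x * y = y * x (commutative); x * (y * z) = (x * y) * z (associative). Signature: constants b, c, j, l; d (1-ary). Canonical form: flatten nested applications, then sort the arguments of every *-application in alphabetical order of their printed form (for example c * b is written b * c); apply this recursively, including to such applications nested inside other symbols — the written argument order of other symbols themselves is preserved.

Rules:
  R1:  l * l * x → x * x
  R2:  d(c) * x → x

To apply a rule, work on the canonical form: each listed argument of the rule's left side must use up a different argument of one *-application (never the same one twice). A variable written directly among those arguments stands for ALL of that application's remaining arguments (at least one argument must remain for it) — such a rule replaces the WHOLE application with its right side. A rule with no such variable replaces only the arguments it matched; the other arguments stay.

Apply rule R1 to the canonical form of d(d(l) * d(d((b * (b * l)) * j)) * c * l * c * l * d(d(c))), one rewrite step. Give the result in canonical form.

Answer: d(c * c * c * c * d(d(b * b * j * l)) * d(d(b * b * j * l)) * d(d(c)) * d(d(c)) * d(l) * d(l))

Derivation:
Canonical form:  d(c * c * d(d(b * b * j * l)) * d(d(c)) * d(l) * l * l)
Match R1:  consume l, l;  x := c * c * d(d(b * b * j * l)) * d(d(c)) * d(l)
The extension variable absorbs all remaining arguments, so the whole application is rewritten.
Giving:  d(c * c * c * c * d(d(b * b * j * l)) * d(d(b * b * j * l)) * d(d(c)) * d(d(c)) * d(l) * d(l))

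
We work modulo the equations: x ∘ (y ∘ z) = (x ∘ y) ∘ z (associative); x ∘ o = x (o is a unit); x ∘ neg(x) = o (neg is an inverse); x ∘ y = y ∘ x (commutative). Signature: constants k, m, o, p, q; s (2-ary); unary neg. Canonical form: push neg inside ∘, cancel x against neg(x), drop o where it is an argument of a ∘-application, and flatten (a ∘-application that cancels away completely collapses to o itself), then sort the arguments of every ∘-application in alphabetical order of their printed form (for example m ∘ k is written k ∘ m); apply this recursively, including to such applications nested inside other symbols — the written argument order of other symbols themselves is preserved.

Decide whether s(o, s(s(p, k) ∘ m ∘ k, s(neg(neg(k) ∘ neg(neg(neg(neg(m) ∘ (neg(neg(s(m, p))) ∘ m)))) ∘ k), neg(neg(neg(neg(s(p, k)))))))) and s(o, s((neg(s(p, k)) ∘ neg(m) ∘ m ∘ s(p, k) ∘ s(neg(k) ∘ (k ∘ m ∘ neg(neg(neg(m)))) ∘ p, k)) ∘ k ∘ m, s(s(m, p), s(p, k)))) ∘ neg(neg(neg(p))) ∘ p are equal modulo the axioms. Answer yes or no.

Answer: yes — both canonical forms are s(o, s(k ∘ m ∘ s(p, k), s(s(m, p), s(p, k))))

Derivation:
Left:  s(o, s(s(p, k) ∘ m ∘ k, s(neg(neg(k) ∘ neg(neg(neg(neg(m) ∘ (neg(neg(s(m, p))) ∘ m)))) ∘ k), neg(neg(neg(neg(s(p, k))))))))
  Descend into:  neg(k) ∘ neg(neg(neg(neg(m) ∘ (neg(neg(s(m, p))) ∘ m)))) ∘ k
  Push neg inside:  distribute neg over ∘ and collapse double neg
  Inverses cancel:  k cancels; m cancels
  Combine occurrences:  neg(s(m, p))
  Reassemble:  s(o, s(k ∘ m ∘ s(p, k), s(s(m, p), s(p, k))))
Right:  s(o, s((neg(s(p, k)) ∘ neg(m) ∘ m ∘ s(p, k) ∘ s(neg(k) ∘ (k ∘ m ∘ neg(neg(neg(m)))) ∘ p, k)) ∘ k ∘ m, s(s(m, p), s(p, k)))) ∘ neg(neg(neg(p))) ∘ p
  Push neg inside:  distribute neg over ∘ and collapse double neg
  Cancel:  p cancels
  Combine occurrences:  s(o, s(k ∘ m ∘ s(p, k), s(s(m, p), s(p, k))))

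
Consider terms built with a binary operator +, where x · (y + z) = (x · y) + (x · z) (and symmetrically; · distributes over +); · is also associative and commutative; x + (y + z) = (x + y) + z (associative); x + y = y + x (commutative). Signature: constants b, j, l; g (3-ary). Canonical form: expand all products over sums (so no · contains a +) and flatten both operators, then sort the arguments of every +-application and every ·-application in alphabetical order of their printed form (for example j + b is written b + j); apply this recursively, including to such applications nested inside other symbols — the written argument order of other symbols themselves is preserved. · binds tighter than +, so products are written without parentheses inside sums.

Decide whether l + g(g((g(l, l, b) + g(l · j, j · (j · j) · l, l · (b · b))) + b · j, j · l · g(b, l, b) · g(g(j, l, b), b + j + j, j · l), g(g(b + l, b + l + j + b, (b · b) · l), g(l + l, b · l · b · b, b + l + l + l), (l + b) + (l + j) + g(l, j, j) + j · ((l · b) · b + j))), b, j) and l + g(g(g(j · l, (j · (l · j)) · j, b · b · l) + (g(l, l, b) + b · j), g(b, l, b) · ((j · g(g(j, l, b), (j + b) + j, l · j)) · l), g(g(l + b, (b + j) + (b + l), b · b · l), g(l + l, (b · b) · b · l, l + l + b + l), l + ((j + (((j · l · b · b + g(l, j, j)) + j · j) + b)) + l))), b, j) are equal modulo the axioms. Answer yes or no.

Answer: yes — both canonical forms are g(g(b · j + g(j · l, j · j · j · l, b · b · l) + g(l, l, b), g(b, l, b) · g(g(j, l, b), b + j + j, j · l) · j · l, g(g(b + l, b + b + j + l, b · b · l), g(l + l, b · b · b · l, b + l + l + l), b + b · b · j · l + g(l, j, j) + j + j · j + l + l)), b, j) + l

Derivation:
Left:  l + g(g((g(l, l, b) + g(l · j, j · (j · j) · l, l · (b · b))) + b · j, j · l · g(b, l, b) · g(g(j, l, b), b + j + j, j · l), g(g(b + l, b + l + j + b, (b · b) · l), g(l + l, b · l · b · b, b + l + l + l), (l + b) + (l + j) + g(l, j, j) + j · ((l · b) · b + j))), b, j)
  Distribute:  l + g(g(b · j + g(j · l, j · j · j · l, b · b · l) + g(l, l, b), g(b, l, b) · g(g(j, l, b), b + j + j, j · l) · j · l, g(g(b + l, b + b + j + l, b · b · l), g(l + l, b · b · b · l, b + l + l + l), b + b · b · j · l + g(l, j, j) + j + j · j + l + l)), b, j)
  Sort arguments:  g(g(b · j + g(j · l, j · j · j · l, b · b · l) + g(l, l, b), g(b, l, b) · g(g(j, l, b), b + j + j, j · l) · j · l, g(g(b + l, b + b + j + l, b · b · l), g(l + l, b · b · b · l, b + l + l + l), b + b · b · j · l + g(l, j, j) + j + j · j + l + l)), b, j) + l
Right:  l + g(g(g(j · l, (j · (l · j)) · j, b · b · l) + (g(l, l, b) + b · j), g(b, l, b) · ((j · g(g(j, l, b), (j + b) + j, l · j)) · l), g(g(l + b, (b + j) + (b + l), b · b · l), g(l + l, (b · b) · b · l, l + l + b + l), l + ((j + (((j · l · b · b + g(l, j, j)) + j · j) + b)) + l))), b, j)
  Un-nest:  l + g(g(b · j + g(j · l, j · j · j · l, b · b · l) + g(l, l, b), g(b, l, b) · g(g(j, l, b), b + j + j, j · l) · j · l, g(g(b + l, b + b + j + l, b · b · l), g(l + l, b · b · b · l, b + l + l + l), b + b · b · j · l + g(l, j, j) + j + j · j + l + l)), b, j)
  Order the arguments:  g(g(b · j + g(j · l, j · j · j · l, b · b · l) + g(l, l, b), g(b, l, b) · g(g(j, l, b), b + j + j, j · l) · j · l, g(g(b + l, b + b + j + l, b · b · l), g(l + l, b · b · b · l, b + l + l + l), b + b · b · j · l + g(l, j, j) + j + j · j + l + l)), b, j) + l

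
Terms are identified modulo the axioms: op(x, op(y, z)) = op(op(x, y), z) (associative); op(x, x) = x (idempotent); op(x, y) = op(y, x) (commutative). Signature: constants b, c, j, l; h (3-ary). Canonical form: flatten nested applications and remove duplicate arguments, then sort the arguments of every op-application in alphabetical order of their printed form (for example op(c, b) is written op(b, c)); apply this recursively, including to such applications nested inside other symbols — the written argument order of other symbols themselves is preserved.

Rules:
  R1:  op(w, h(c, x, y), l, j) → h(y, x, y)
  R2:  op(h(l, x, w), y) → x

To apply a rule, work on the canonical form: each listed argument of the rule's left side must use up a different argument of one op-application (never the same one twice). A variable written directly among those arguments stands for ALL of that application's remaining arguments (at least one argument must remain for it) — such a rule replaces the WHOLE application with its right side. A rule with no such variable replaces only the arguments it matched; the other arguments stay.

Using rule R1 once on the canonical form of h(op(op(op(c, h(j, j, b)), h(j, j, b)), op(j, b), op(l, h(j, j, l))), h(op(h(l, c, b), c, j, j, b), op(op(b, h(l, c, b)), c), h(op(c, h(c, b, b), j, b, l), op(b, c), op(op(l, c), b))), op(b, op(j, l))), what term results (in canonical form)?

Canonical form:  h(op(b, c, h(j, j, b), h(j, j, l), j, l), h(op(b, c, h(l, c, b), j), op(b, c, h(l, c, b)), h(op(b, c, h(c, b, b), j, l), op(b, c), op(b, c, l))), op(b, j, l))
Apply R1:  consuming h(c, b, b), j, l;  w := op(b, c), x := b, y := b
The variable takes the whole remainder — replace the entire application.
Result:  h(op(b, c, h(j, j, b), h(j, j, l), j, l), h(op(b, c, h(l, c, b), j), op(b, c, h(l, c, b)), h(h(b, b, b), op(b, c), op(b, c, l))), op(b, j, l))

Answer: h(op(b, c, h(j, j, b), h(j, j, l), j, l), h(op(b, c, h(l, c, b), j), op(b, c, h(l, c, b)), h(h(b, b, b), op(b, c), op(b, c, l))), op(b, j, l))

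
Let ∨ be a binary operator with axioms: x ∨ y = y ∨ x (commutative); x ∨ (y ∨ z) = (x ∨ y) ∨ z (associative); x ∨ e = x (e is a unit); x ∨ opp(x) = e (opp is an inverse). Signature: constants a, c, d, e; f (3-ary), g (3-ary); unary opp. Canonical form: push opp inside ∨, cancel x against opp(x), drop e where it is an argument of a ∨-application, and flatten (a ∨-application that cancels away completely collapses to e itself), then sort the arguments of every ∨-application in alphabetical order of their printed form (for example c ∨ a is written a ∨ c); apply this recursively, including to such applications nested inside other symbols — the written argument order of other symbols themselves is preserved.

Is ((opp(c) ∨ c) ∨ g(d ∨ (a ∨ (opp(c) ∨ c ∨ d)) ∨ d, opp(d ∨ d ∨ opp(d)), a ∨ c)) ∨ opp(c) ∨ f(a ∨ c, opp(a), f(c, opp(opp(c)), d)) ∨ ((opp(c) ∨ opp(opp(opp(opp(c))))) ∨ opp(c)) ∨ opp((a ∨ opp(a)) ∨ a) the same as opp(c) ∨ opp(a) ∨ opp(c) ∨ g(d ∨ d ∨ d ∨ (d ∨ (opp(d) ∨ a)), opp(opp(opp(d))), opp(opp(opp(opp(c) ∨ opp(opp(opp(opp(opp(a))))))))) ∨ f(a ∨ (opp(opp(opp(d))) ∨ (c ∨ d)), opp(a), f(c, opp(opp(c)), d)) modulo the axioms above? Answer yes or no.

Answer: yes — both canonical forms are f(a ∨ c, opp(a), f(c, c, d)) ∨ g(a ∨ d ∨ d ∨ d, opp(d), a ∨ c) ∨ opp(a) ∨ opp(c) ∨ opp(c)

Derivation:
Left:  ((opp(c) ∨ c) ∨ g(d ∨ (a ∨ (opp(c) ∨ c ∨ d)) ∨ d, opp(d ∨ d ∨ opp(d)), a ∨ c)) ∨ opp(c) ∨ f(a ∨ c, opp(a), f(c, opp(opp(c)), d)) ∨ ((opp(c) ∨ opp(opp(opp(opp(c))))) ∨ opp(c)) ∨ opp((a ∨ opp(a)) ∨ a)
  Push opp inside:  distribute opp over ∨ and collapse double opp
  Collect terms:  opp(c) ∨ opp(c) ∨ g(a ∨ d ∨ d ∨ d, opp(d), a ∨ c) ∨ f(a ∨ c, opp(a), f(c, c, d)) ∨ opp(a)
  Order the arguments:  f(a ∨ c, opp(a), f(c, c, d)) ∨ g(a ∨ d ∨ d ∨ d, opp(d), a ∨ c) ∨ opp(a) ∨ opp(c) ∨ opp(c)
Right:  opp(c) ∨ opp(a) ∨ opp(c) ∨ g(d ∨ d ∨ d ∨ (d ∨ (opp(d) ∨ a)), opp(opp(opp(d))), opp(opp(opp(opp(c) ∨ opp(opp(opp(opp(opp(a))))))))) ∨ f(a ∨ (opp(opp(opp(d))) ∨ (c ∨ d)), opp(a), f(c, opp(opp(c)), d))
  Push opp inside:  distribute opp over ∨ and collapse double opp
  Collect terms:  opp(c) ∨ opp(c) ∨ opp(a) ∨ g(a ∨ d ∨ d ∨ d, opp(d), a ∨ c) ∨ f(a ∨ c, opp(a), f(c, c, d))
  Sort arguments:  f(a ∨ c, opp(a), f(c, c, d)) ∨ g(a ∨ d ∨ d ∨ d, opp(d), a ∨ c) ∨ opp(a) ∨ opp(c) ∨ opp(c)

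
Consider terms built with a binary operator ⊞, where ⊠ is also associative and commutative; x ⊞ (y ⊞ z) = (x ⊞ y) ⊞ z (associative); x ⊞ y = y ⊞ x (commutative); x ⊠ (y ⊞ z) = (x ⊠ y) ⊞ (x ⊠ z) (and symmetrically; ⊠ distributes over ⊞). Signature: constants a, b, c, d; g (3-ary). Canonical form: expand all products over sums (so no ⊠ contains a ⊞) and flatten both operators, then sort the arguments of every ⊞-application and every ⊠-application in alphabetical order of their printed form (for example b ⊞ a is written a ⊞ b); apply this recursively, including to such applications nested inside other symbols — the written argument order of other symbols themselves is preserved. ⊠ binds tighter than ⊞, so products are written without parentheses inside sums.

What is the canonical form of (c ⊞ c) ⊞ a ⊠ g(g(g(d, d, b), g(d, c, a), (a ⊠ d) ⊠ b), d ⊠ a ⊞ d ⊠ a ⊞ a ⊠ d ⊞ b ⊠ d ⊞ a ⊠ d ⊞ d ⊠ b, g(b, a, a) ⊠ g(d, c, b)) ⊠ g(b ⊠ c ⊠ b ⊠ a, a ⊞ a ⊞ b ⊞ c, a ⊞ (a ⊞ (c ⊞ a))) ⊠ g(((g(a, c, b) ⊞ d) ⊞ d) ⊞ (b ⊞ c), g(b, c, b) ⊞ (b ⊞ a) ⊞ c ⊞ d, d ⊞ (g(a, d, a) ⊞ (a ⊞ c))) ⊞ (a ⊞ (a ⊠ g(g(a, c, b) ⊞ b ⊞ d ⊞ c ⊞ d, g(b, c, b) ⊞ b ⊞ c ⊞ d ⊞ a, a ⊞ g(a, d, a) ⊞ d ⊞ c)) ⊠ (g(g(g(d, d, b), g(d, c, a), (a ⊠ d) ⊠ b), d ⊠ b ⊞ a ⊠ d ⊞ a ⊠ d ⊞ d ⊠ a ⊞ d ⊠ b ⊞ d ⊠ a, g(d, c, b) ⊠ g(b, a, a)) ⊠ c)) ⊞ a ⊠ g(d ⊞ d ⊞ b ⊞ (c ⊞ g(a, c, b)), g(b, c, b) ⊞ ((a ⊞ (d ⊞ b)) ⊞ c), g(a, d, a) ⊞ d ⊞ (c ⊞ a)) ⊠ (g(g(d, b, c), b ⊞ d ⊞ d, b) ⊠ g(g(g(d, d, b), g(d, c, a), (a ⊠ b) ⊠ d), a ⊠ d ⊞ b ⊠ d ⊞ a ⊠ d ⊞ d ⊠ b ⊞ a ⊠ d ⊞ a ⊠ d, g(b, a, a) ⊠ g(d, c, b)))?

Answer: a ⊞ a ⊠ c ⊠ g(b ⊞ c ⊞ d ⊞ d ⊞ g(a, c, b), a ⊞ b ⊞ c ⊞ d ⊞ g(b, c, b), a ⊞ c ⊞ d ⊞ g(a, d, a)) ⊠ g(g(g(d, d, b), g(d, c, a), a ⊠ b ⊠ d), a ⊠ d ⊞ a ⊠ d ⊞ a ⊠ d ⊞ a ⊠ d ⊞ b ⊠ d ⊞ b ⊠ d, g(b, a, a) ⊠ g(d, c, b)) ⊞ a ⊠ g(a ⊠ b ⊠ b ⊠ c, a ⊞ a ⊞ b ⊞ c, a ⊞ a ⊞ a ⊞ c) ⊠ g(b ⊞ c ⊞ d ⊞ d ⊞ g(a, c, b), a ⊞ b ⊞ c ⊞ d ⊞ g(b, c, b), a ⊞ c ⊞ d ⊞ g(a, d, a)) ⊠ g(g(g(d, d, b), g(d, c, a), a ⊠ b ⊠ d), a ⊠ d ⊞ a ⊠ d ⊞ a ⊠ d ⊞ a ⊠ d ⊞ b ⊠ d ⊞ b ⊠ d, g(b, a, a) ⊠ g(d, c, b)) ⊞ a ⊠ g(b ⊞ c ⊞ d ⊞ d ⊞ g(a, c, b), a ⊞ b ⊞ c ⊞ d ⊞ g(b, c, b), a ⊞ c ⊞ d ⊞ g(a, d, a)) ⊠ g(g(d, b, c), b ⊞ d ⊞ d, b) ⊠ g(g(g(d, d, b), g(d, c, a), a ⊠ b ⊠ d), a ⊠ d ⊞ a ⊠ d ⊞ a ⊠ d ⊞ a ⊠ d ⊞ b ⊠ d ⊞ b ⊠ d, g(b, a, a) ⊠ g(d, c, b)) ⊞ c ⊞ c

Derivation:
Flatten:  c ⊞ c ⊞ a ⊠ g(a ⊠ b ⊠ b ⊠ c, a ⊞ a ⊞ b ⊞ c, a ⊞ a ⊞ a ⊞ c) ⊠ g(b ⊞ c ⊞ d ⊞ d ⊞ g(a, c, b), a ⊞ b ⊞ c ⊞ d ⊞ g(b, c, b), a ⊞ c ⊞ d ⊞ g(a, d, a)) ⊠ g(g(g(d, d, b), g(d, c, a), a ⊠ b ⊠ d), a ⊠ d ⊞ a ⊠ d ⊞ a ⊠ d ⊞ a ⊠ d ⊞ b ⊠ d ⊞ b ⊠ d, g(b, a, a) ⊠ g(d, c, b)) ⊞ a ⊞ a ⊠ c ⊠ g(b ⊞ c ⊞ d ⊞ d ⊞ g(a, c, b), a ⊞ b ⊞ c ⊞ d ⊞ g(b, c, b), a ⊞ c ⊞ d ⊞ g(a, d, a)) ⊠ g(g(g(d, d, b), g(d, c, a), a ⊠ b ⊠ d), a ⊠ d ⊞ a ⊠ d ⊞ a ⊠ d ⊞ a ⊠ d ⊞ b ⊠ d ⊞ b ⊠ d, g(b, a, a) ⊠ g(d, c, b)) ⊞ a ⊠ g(b ⊞ c ⊞ d ⊞ d ⊞ g(a, c, b), a ⊞ b ⊞ c ⊞ d ⊞ g(b, c, b), a ⊞ c ⊞ d ⊞ g(a, d, a)) ⊠ g(g(d, b, c), b ⊞ d ⊞ d, b) ⊠ g(g(g(d, d, b), g(d, c, a), a ⊠ b ⊠ d), a ⊠ d ⊞ a ⊠ d ⊞ a ⊠ d ⊞ a ⊠ d ⊞ b ⊠ d ⊞ b ⊠ d, g(b, a, a) ⊠ g(d, c, b))
Sort arguments:  a ⊞ a ⊠ c ⊠ g(b ⊞ c ⊞ d ⊞ d ⊞ g(a, c, b), a ⊞ b ⊞ c ⊞ d ⊞ g(b, c, b), a ⊞ c ⊞ d ⊞ g(a, d, a)) ⊠ g(g(g(d, d, b), g(d, c, a), a ⊠ b ⊠ d), a ⊠ d ⊞ a ⊠ d ⊞ a ⊠ d ⊞ a ⊠ d ⊞ b ⊠ d ⊞ b ⊠ d, g(b, a, a) ⊠ g(d, c, b)) ⊞ a ⊠ g(a ⊠ b ⊠ b ⊠ c, a ⊞ a ⊞ b ⊞ c, a ⊞ a ⊞ a ⊞ c) ⊠ g(b ⊞ c ⊞ d ⊞ d ⊞ g(a, c, b), a ⊞ b ⊞ c ⊞ d ⊞ g(b, c, b), a ⊞ c ⊞ d ⊞ g(a, d, a)) ⊠ g(g(g(d, d, b), g(d, c, a), a ⊠ b ⊠ d), a ⊠ d ⊞ a ⊠ d ⊞ a ⊠ d ⊞ a ⊠ d ⊞ b ⊠ d ⊞ b ⊠ d, g(b, a, a) ⊠ g(d, c, b)) ⊞ a ⊠ g(b ⊞ c ⊞ d ⊞ d ⊞ g(a, c, b), a ⊞ b ⊞ c ⊞ d ⊞ g(b, c, b), a ⊞ c ⊞ d ⊞ g(a, d, a)) ⊠ g(g(d, b, c), b ⊞ d ⊞ d, b) ⊠ g(g(g(d, d, b), g(d, c, a), a ⊠ b ⊠ d), a ⊠ d ⊞ a ⊠ d ⊞ a ⊠ d ⊞ a ⊠ d ⊞ b ⊠ d ⊞ b ⊠ d, g(b, a, a) ⊠ g(d, c, b)) ⊞ c ⊞ c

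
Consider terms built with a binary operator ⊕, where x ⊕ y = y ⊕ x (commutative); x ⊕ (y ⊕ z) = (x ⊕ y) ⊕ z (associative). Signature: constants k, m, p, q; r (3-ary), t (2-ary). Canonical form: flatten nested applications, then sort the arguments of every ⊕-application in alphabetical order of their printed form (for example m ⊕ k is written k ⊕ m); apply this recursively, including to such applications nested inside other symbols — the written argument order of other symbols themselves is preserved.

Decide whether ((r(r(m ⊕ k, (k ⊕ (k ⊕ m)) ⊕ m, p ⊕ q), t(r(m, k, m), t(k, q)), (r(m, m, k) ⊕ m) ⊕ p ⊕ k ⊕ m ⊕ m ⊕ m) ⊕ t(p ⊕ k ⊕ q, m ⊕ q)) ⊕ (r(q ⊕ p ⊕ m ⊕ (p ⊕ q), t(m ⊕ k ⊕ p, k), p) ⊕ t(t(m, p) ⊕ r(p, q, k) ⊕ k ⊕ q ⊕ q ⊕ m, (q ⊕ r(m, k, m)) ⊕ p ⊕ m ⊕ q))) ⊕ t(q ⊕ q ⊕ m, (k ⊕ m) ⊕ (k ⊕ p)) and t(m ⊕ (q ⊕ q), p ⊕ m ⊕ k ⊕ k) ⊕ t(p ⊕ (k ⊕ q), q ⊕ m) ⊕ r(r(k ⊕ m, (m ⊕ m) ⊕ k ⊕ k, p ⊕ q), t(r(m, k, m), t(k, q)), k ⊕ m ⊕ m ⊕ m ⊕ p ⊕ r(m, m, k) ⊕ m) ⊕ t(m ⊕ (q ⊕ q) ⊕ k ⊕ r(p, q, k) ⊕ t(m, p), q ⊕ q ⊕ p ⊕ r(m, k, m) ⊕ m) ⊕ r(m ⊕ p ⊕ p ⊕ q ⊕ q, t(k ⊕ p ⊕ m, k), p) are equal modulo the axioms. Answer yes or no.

Answer: yes — both canonical forms are r(m ⊕ p ⊕ p ⊕ q ⊕ q, t(k ⊕ m ⊕ p, k), p) ⊕ r(r(k ⊕ m, k ⊕ k ⊕ m ⊕ m, p ⊕ q), t(r(m, k, m), t(k, q)), k ⊕ m ⊕ m ⊕ m ⊕ m ⊕ p ⊕ r(m, m, k)) ⊕ t(k ⊕ m ⊕ q ⊕ q ⊕ r(p, q, k) ⊕ t(m, p), m ⊕ p ⊕ q ⊕ q ⊕ r(m, k, m)) ⊕ t(k ⊕ p ⊕ q, m ⊕ q) ⊕ t(m ⊕ q ⊕ q, k ⊕ k ⊕ m ⊕ p)

Derivation:
Left:  ((r(r(m ⊕ k, (k ⊕ (k ⊕ m)) ⊕ m, p ⊕ q), t(r(m, k, m), t(k, q)), (r(m, m, k) ⊕ m) ⊕ p ⊕ k ⊕ m ⊕ m ⊕ m) ⊕ t(p ⊕ k ⊕ q, m ⊕ q)) ⊕ (r(q ⊕ p ⊕ m ⊕ (p ⊕ q), t(m ⊕ k ⊕ p, k), p) ⊕ t(t(m, p) ⊕ r(p, q, k) ⊕ k ⊕ q ⊕ q ⊕ m, (q ⊕ r(m, k, m)) ⊕ p ⊕ m ⊕ q))) ⊕ t(q ⊕ q ⊕ m, (k ⊕ m) ⊕ (k ⊕ p))
  Merge nested applications:  r(r(m ⊕ k, (k ⊕ (k ⊕ m)) ⊕ m, p ⊕ q), t(r(m, k, m), t(k, q)), (r(m, m, k) ⊕ m) ⊕ p ⊕ k ⊕ m ⊕ m ⊕ m) ⊕ t(p ⊕ k ⊕ q, m ⊕ q) ⊕ r(q ⊕ p ⊕ m ⊕ (p ⊕ q), t(m ⊕ k ⊕ p, k), p) ⊕ t(t(m, p) ⊕ r(p, q, k) ⊕ k ⊕ q ⊕ q ⊕ m, (q ⊕ r(m, k, m)) ⊕ p ⊕ m ⊕ q) ⊕ t(q ⊕ q ⊕ m, (k ⊕ m) ⊕ (k ⊕ p))
  Simplify inside:  r(r(m ⊕ k, (k ⊕ (k ⊕ m)) ⊕ m, p ⊕ q), t(r(m, k, m), t(k, q)), (r(m, m, k) ⊕ m) ⊕ p ⊕ k ⊕ m ⊕ m ⊕ m)  →  r(r(k ⊕ m, k ⊕ k ⊕ m ⊕ m, p ⊕ q), t(r(m, k, m), t(k, q)), k ⊕ m ⊕ m ⊕ m ⊕ m ⊕ p ⊕ r(m, m, k))
  Canonicalize subterm:  t(p ⊕ k ⊕ q, m ⊕ q)  →  t(k ⊕ p ⊕ q, m ⊕ q)
  Canonicalize subterm:  r(q ⊕ p ⊕ m ⊕ (p ⊕ q), t(m ⊕ k ⊕ p, k), p)  →  r(m ⊕ p ⊕ p ⊕ q ⊕ q, t(k ⊕ m ⊕ p, k), p)
  Order the arguments:  r(m ⊕ p ⊕ p ⊕ q ⊕ q, t(k ⊕ m ⊕ p, k), p) ⊕ r(r(k ⊕ m, k ⊕ k ⊕ m ⊕ m, p ⊕ q), t(r(m, k, m), t(k, q)), k ⊕ m ⊕ m ⊕ m ⊕ m ⊕ p ⊕ r(m, m, k)) ⊕ t(k ⊕ m ⊕ q ⊕ q ⊕ r(p, q, k) ⊕ t(m, p), m ⊕ p ⊕ q ⊕ q ⊕ r(m, k, m)) ⊕ t(k ⊕ p ⊕ q, m ⊕ q) ⊕ t(m ⊕ q ⊕ q, k ⊕ k ⊕ m ⊕ p)
Right:  t(m ⊕ (q ⊕ q), p ⊕ m ⊕ k ⊕ k) ⊕ t(p ⊕ (k ⊕ q), q ⊕ m) ⊕ r(r(k ⊕ m, (m ⊕ m) ⊕ k ⊕ k, p ⊕ q), t(r(m, k, m), t(k, q)), k ⊕ m ⊕ m ⊕ m ⊕ p ⊕ r(m, m, k) ⊕ m) ⊕ t(m ⊕ (q ⊕ q) ⊕ k ⊕ r(p, q, k) ⊕ t(m, p), q ⊕ q ⊕ p ⊕ r(m, k, m) ⊕ m) ⊕ r(m ⊕ p ⊕ p ⊕ q ⊕ q, t(k ⊕ p ⊕ m, k), p)
  Canonicalize subterm:  t(m ⊕ (q ⊕ q), p ⊕ m ⊕ k ⊕ k)  →  t(m ⊕ q ⊕ q, k ⊕ k ⊕ m ⊕ p)
  Canonicalize subterm:  t(p ⊕ (k ⊕ q), q ⊕ m)  →  t(k ⊕ p ⊕ q, m ⊕ q)
  Inside:  r(r(k ⊕ m, (m ⊕ m) ⊕ k ⊕ k, p ⊕ q), t(r(m, k, m), t(k, q)), k ⊕ m ⊕ m ⊕ m ⊕ p ⊕ r(m, m, k) ⊕ m)  →  r(r(k ⊕ m, k ⊕ k ⊕ m ⊕ m, p ⊕ q), t(r(m, k, m), t(k, q)), k ⊕ m ⊕ m ⊕ m ⊕ m ⊕ p ⊕ r(m, m, k))
  Order the arguments:  r(m ⊕ p ⊕ p ⊕ q ⊕ q, t(k ⊕ m ⊕ p, k), p) ⊕ r(r(k ⊕ m, k ⊕ k ⊕ m ⊕ m, p ⊕ q), t(r(m, k, m), t(k, q)), k ⊕ m ⊕ m ⊕ m ⊕ m ⊕ p ⊕ r(m, m, k)) ⊕ t(k ⊕ m ⊕ q ⊕ q ⊕ r(p, q, k) ⊕ t(m, p), m ⊕ p ⊕ q ⊕ q ⊕ r(m, k, m)) ⊕ t(k ⊕ p ⊕ q, m ⊕ q) ⊕ t(m ⊕ q ⊕ q, k ⊕ k ⊕ m ⊕ p)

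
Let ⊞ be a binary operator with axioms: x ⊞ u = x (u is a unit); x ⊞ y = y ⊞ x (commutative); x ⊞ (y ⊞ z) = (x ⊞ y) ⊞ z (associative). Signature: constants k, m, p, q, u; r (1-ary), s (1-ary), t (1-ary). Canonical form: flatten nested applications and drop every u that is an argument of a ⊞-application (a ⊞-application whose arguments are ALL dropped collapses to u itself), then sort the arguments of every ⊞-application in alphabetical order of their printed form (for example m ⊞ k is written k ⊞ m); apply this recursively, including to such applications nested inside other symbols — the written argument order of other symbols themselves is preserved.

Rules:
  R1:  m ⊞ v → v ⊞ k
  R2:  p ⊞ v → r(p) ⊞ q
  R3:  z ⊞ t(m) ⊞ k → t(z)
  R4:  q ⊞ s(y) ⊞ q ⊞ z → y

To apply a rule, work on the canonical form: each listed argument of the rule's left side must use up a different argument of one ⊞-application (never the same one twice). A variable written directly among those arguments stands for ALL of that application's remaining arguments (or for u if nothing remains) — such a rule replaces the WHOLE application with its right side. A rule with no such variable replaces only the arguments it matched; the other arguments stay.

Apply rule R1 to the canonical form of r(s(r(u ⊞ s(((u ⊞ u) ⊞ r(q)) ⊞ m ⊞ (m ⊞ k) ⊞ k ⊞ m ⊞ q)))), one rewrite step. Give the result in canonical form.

Canonical form:  r(s(r(s(k ⊞ k ⊞ m ⊞ m ⊞ m ⊞ q ⊞ r(q)))))
Match R1:  consume m;  v := k ⊞ k ⊞ m ⊞ m ⊞ q ⊞ r(q)
Every leftover argument binds to the variable; the entire application is replaced.
Result:  r(s(r(s(k ⊞ k ⊞ k ⊞ m ⊞ m ⊞ q ⊞ r(q)))))

Answer: r(s(r(s(k ⊞ k ⊞ k ⊞ m ⊞ m ⊞ q ⊞ r(q)))))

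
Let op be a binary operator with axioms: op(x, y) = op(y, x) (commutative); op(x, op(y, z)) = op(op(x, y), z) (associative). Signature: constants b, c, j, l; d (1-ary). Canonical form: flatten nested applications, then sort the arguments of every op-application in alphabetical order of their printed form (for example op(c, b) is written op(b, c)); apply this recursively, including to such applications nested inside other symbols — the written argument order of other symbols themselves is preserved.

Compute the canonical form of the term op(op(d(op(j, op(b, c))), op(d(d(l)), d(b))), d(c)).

Un-nest:  op(d(op(j, op(b, c))), d(d(l)), d(b), d(c))
Simplify inside:  d(op(j, op(b, c)))  →  d(op(b, c, j))
Sort:  op(d(b), d(c), d(d(l)), d(op(b, c, j)))

Answer: op(d(b), d(c), d(d(l)), d(op(b, c, j)))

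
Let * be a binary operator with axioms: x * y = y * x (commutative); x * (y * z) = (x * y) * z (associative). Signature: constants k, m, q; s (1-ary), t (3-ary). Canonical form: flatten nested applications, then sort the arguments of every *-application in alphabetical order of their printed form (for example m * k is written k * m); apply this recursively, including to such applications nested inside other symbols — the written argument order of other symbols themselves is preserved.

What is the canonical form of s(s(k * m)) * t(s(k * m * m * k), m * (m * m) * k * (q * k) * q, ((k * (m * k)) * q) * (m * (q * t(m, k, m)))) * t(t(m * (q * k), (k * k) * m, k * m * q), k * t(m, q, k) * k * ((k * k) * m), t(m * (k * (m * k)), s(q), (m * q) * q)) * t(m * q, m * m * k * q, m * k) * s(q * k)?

Answer: s(k * q) * s(s(k * m)) * t(m * q, k * m * m * q, k * m) * t(s(k * k * m * m), k * k * m * m * m * q * q, k * k * m * m * q * q * t(m, k, m)) * t(t(k * m * q, k * k * m, k * m * q), k * k * k * k * m * t(m, q, k), t(k * k * m * m, s(q), m * q * q))

Derivation:
Canonicalize subterm:  t(s(k * m * m * k), m * (m * m) * k * (q * k) * q, ((k * (m * k)) * q) * (m * (q * t(m, k, m))))  →  t(s(k * k * m * m), k * k * m * m * m * q * q, k * k * m * m * q * q * t(m, k, m))
Canonicalize subterm:  t(t(m * (q * k), (k * k) * m, k * m * q), k * t(m, q, k) * k * ((k * k) * m), t(m * (k * (m * k)), s(q), (m * q) * q))  →  t(t(k * m * q, k * k * m, k * m * q), k * k * k * k * m * t(m, q, k), t(k * k * m * m, s(q), m * q * q))
Canonicalize subterm:  t(m * q, m * m * k * q, m * k)  →  t(m * q, k * m * m * q, k * m)
Order the arguments:  s(k * q) * s(s(k * m)) * t(m * q, k * m * m * q, k * m) * t(s(k * k * m * m), k * k * m * m * m * q * q, k * k * m * m * q * q * t(m, k, m)) * t(t(k * m * q, k * k * m, k * m * q), k * k * k * k * m * t(m, q, k), t(k * k * m * m, s(q), m * q * q))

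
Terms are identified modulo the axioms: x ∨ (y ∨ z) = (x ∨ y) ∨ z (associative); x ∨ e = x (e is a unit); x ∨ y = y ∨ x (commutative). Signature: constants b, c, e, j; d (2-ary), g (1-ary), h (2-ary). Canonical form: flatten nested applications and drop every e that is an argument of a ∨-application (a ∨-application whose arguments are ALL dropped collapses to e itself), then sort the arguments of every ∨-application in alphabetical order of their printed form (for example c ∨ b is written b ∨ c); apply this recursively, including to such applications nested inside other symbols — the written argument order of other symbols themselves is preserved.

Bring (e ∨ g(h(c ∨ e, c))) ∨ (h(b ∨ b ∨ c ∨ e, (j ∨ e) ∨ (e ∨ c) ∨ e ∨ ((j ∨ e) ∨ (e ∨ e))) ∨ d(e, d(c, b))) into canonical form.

Answer: d(e, d(c, b)) ∨ g(h(c, c)) ∨ h(b ∨ b ∨ c, c ∨ j ∨ j)

Derivation:
Merge nested applications:  e ∨ g(h(c ∨ e, c)) ∨ h(b ∨ b ∨ c ∨ e, (j ∨ e) ∨ (e ∨ c) ∨ e ∨ ((j ∨ e) ∨ (e ∨ e))) ∨ d(e, d(c, b))
Simplify inside:  g(h(c ∨ e, c))  →  g(h(c, c))
Simplify inside:  h(b ∨ b ∨ c ∨ e, (j ∨ e) ∨ (e ∨ c) ∨ e ∨ ((j ∨ e) ∨ (e ∨ e)))  →  h(b ∨ b ∨ c, c ∨ j ∨ j)
Drop the unit:  drop e
Sort:  d(e, d(c, b)) ∨ g(h(c, c)) ∨ h(b ∨ b ∨ c, c ∨ j ∨ j)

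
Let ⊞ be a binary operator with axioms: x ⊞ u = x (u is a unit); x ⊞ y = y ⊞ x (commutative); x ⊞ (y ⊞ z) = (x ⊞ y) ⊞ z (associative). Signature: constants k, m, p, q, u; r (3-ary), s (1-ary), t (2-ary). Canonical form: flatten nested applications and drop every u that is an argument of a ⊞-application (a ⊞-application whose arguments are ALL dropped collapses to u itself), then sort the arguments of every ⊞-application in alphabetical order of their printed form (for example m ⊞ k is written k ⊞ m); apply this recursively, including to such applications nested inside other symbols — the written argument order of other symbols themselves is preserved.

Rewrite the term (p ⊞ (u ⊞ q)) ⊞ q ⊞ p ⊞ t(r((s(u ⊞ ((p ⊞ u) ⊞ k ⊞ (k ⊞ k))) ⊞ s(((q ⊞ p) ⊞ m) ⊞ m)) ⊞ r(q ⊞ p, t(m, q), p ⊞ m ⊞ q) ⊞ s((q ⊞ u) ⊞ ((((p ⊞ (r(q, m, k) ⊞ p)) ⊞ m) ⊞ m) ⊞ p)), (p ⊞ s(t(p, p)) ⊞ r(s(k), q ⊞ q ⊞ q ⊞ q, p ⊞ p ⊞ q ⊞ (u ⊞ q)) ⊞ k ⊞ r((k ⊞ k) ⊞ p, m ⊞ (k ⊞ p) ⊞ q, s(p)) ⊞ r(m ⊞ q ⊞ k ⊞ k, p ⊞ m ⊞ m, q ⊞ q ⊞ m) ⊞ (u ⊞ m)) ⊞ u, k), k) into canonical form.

Merge nested applications:  p ⊞ u ⊞ q ⊞ q ⊞ p ⊞ t(r((s(u ⊞ ((p ⊞ u) ⊞ k ⊞ (k ⊞ k))) ⊞ s(((q ⊞ p) ⊞ m) ⊞ m)) ⊞ r(q ⊞ p, t(m, q), p ⊞ m ⊞ q) ⊞ s((q ⊞ u) ⊞ ((((p ⊞ (r(q, m, k) ⊞ p)) ⊞ m) ⊞ m) ⊞ p)), (p ⊞ s(t(p, p)) ⊞ r(s(k), q ⊞ q ⊞ q ⊞ q, p ⊞ p ⊞ q ⊞ (u ⊞ q)) ⊞ k ⊞ r((k ⊞ k) ⊞ p, m ⊞ (k ⊞ p) ⊞ q, s(p)) ⊞ r(m ⊞ q ⊞ k ⊞ k, p ⊞ m ⊞ m, q ⊞ q ⊞ m) ⊞ (u ⊞ m)) ⊞ u, k), k)
Simplify inside:  t(r((s(u ⊞ ((p ⊞ u) ⊞ k ⊞ (k ⊞ k))) ⊞ s(((q ⊞ p) ⊞ m) ⊞ m)) ⊞ r(q ⊞ p, t(m, q), p ⊞ m ⊞ q) ⊞ s((q ⊞ u) ⊞ ((((p ⊞ (r(q, m, k) ⊞ p)) ⊞ m) ⊞ m) ⊞ p)), (p ⊞ s(t(p, p)) ⊞ r(s(k), q ⊞ q ⊞ q ⊞ q, p ⊞ p ⊞ q ⊞ (u ⊞ q)) ⊞ k ⊞ r((k ⊞ k) ⊞ p, m ⊞ (k ⊞ p) ⊞ q, s(p)) ⊞ r(m ⊞ q ⊞ k ⊞ k, p ⊞ m ⊞ m, q ⊞ q ⊞ m) ⊞ (u ⊞ m)) ⊞ u, k), k)  →  t(r(r(p ⊞ q, t(m, q), m ⊞ p ⊞ q) ⊞ s(k ⊞ k ⊞ k ⊞ p) ⊞ s(m ⊞ m ⊞ p ⊞ p ⊞ p ⊞ q ⊞ r(q, m, k)) ⊞ s(m ⊞ m ⊞ p ⊞ q), k ⊞ m ⊞ p ⊞ r(k ⊞ k ⊞ m ⊞ q, m ⊞ m ⊞ p, m ⊞ q ⊞ q) ⊞ r(k ⊞ k ⊞ p, k ⊞ m ⊞ p ⊞ q, s(p)) ⊞ r(s(k), q ⊞ q ⊞ q ⊞ q, p ⊞ p ⊞ q ⊞ q) ⊞ s(t(p, p)), k), k)
Units out:  drop u
Sort arguments:  p ⊞ p ⊞ q ⊞ q ⊞ t(r(r(p ⊞ q, t(m, q), m ⊞ p ⊞ q) ⊞ s(k ⊞ k ⊞ k ⊞ p) ⊞ s(m ⊞ m ⊞ p ⊞ p ⊞ p ⊞ q ⊞ r(q, m, k)) ⊞ s(m ⊞ m ⊞ p ⊞ q), k ⊞ m ⊞ p ⊞ r(k ⊞ k ⊞ m ⊞ q, m ⊞ m ⊞ p, m ⊞ q ⊞ q) ⊞ r(k ⊞ k ⊞ p, k ⊞ m ⊞ p ⊞ q, s(p)) ⊞ r(s(k), q ⊞ q ⊞ q ⊞ q, p ⊞ p ⊞ q ⊞ q) ⊞ s(t(p, p)), k), k)

Answer: p ⊞ p ⊞ q ⊞ q ⊞ t(r(r(p ⊞ q, t(m, q), m ⊞ p ⊞ q) ⊞ s(k ⊞ k ⊞ k ⊞ p) ⊞ s(m ⊞ m ⊞ p ⊞ p ⊞ p ⊞ q ⊞ r(q, m, k)) ⊞ s(m ⊞ m ⊞ p ⊞ q), k ⊞ m ⊞ p ⊞ r(k ⊞ k ⊞ m ⊞ q, m ⊞ m ⊞ p, m ⊞ q ⊞ q) ⊞ r(k ⊞ k ⊞ p, k ⊞ m ⊞ p ⊞ q, s(p)) ⊞ r(s(k), q ⊞ q ⊞ q ⊞ q, p ⊞ p ⊞ q ⊞ q) ⊞ s(t(p, p)), k), k)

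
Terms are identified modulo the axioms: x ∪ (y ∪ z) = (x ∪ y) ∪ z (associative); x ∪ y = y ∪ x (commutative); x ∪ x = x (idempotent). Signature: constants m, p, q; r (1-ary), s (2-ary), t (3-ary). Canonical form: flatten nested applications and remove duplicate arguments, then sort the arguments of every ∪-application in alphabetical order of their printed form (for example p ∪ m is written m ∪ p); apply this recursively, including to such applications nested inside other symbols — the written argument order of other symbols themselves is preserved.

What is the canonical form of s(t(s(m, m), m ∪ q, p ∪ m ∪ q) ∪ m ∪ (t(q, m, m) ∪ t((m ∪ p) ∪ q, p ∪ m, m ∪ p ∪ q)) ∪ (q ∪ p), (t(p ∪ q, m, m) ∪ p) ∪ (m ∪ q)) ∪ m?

Answer: m ∪ s(m ∪ p ∪ q ∪ t(m ∪ p ∪ q, m ∪ p, m ∪ p ∪ q) ∪ t(q, m, m) ∪ t(s(m, m), m ∪ q, m ∪ p ∪ q), m ∪ p ∪ q ∪ t(p ∪ q, m, m))

Derivation:
Inside:  s(t(s(m, m), m ∪ q, p ∪ m ∪ q) ∪ m ∪ (t(q, m, m) ∪ t((m ∪ p) ∪ q, p ∪ m, m ∪ p ∪ q)) ∪ (q ∪ p), (t(p ∪ q, m, m) ∪ p) ∪ (m ∪ q))  →  s(m ∪ p ∪ q ∪ t(m ∪ p ∪ q, m ∪ p, m ∪ p ∪ q) ∪ t(q, m, m) ∪ t(s(m, m), m ∪ q, m ∪ p ∪ q), m ∪ p ∪ q ∪ t(p ∪ q, m, m))
Sort arguments:  m ∪ s(m ∪ p ∪ q ∪ t(m ∪ p ∪ q, m ∪ p, m ∪ p ∪ q) ∪ t(q, m, m) ∪ t(s(m, m), m ∪ q, m ∪ p ∪ q), m ∪ p ∪ q ∪ t(p ∪ q, m, m))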